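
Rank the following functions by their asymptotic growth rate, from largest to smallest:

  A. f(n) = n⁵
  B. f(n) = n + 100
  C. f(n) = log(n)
A > B > C

Comparing growth rates:
A = n⁵ is O(n⁵)
B = n + 100 is O(n)
C = log(n) is O(log n)

Therefore, the order from fastest to slowest is: A > B > C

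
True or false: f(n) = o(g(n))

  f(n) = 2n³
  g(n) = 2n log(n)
False

f(n) = 2n³ is O(n³), and g(n) = 2n log(n) is O(n log n).
Since O(n³) grows faster than or equal to O(n log n), f(n) = o(g(n)) is false.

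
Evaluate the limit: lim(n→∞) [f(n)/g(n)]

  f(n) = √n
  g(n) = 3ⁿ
0

Since √n (O(√n)) grows slower than 3ⁿ (O(3ⁿ)),
the ratio f(n)/g(n) → 0 as n → ∞.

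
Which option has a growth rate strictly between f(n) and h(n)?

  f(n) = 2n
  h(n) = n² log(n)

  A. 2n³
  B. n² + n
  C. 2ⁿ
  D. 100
B

We need g(n) with 2n = o(g(n)) and g(n) = o(n² log(n)), i.e. O(n) ≺ g ≺ O(n² log n).
Check each option:
  A. 2n³ — O(n³) does not grow strictly slower than h(n)
  B. n² + n — O(n²) is strictly between O(n) and O(n² log n) ✓
  C. 2ⁿ — O(2ⁿ) does not grow strictly slower than h(n)
  D. 100 — O(1) does not grow strictly faster than f(n)

Only option B (n² + n) lies strictly between.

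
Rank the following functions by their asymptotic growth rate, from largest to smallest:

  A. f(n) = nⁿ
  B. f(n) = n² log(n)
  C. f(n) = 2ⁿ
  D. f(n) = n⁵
A > C > D > B

Comparing growth rates:
A = nⁿ is O(nⁿ)
C = 2ⁿ is O(2ⁿ)
D = n⁵ is O(n⁵)
B = n² log(n) is O(n² log n)

Therefore, the order from fastest to slowest is: A > C > D > B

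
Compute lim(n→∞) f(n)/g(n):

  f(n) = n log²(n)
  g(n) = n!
0

Since n log²(n) (O(n log² n)) grows slower than n! (O(n!)),
the ratio f(n)/g(n) → 0 as n → ∞.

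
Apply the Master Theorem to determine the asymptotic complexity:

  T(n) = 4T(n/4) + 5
Θ(n)

Master Theorem: a = 4, b = 4, f(n) = 5.
Compute the critical exponent d = log₄(4) = 1.
Compare f(n) = Θ(1) against n^d:
  k = 0 < d = 1, so f(n) = O(n^(d-ε)) — Case 1.
  The recursion cost dominates: T(n) = Θ(n^d) = Θ(n).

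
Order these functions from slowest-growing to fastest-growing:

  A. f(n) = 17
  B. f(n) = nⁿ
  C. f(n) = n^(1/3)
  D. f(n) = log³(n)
A < D < C < B

Comparing growth rates:
A = 17 is O(1)
D = log³(n) is O(log³ n)
C = n^(1/3) is O(n^(1/3))
B = nⁿ is O(nⁿ)

Therefore, the order from slowest to fastest is: A < D < C < B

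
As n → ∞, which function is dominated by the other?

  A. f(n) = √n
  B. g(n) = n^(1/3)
B

f(n) = √n is O(√n), while g(n) = n^(1/3) is O(n^(1/3)).
Since O(n^(1/3)) grows slower than O(√n), g(n) is dominated.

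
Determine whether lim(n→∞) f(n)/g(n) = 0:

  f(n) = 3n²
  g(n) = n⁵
True

f(n) = 3n² is O(n²), and g(n) = n⁵ is O(n⁵).
Since O(n²) grows strictly slower than O(n⁵), f(n) = o(g(n)) is true.
This means lim(n→∞) f(n)/g(n) = 0.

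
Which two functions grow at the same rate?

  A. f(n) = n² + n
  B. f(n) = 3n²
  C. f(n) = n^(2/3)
A and B

Examining each function:
  A. n² + n is O(n²)
  B. 3n² is O(n²)
  C. n^(2/3) is O(n^(2/3))

Functions A and B both have the same complexity class.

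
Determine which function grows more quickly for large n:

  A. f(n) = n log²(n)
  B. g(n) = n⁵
B

f(n) = n log²(n) is O(n log² n), while g(n) = n⁵ is O(n⁵).
Since O(n⁵) grows faster than O(n log² n), g(n) dominates.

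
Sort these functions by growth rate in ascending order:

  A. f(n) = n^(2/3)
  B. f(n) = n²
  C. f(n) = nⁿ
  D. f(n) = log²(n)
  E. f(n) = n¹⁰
D < A < B < E < C

Comparing growth rates:
D = log²(n) is O(log² n)
A = n^(2/3) is O(n^(2/3))
B = n² is O(n²)
E = n¹⁰ is O(n¹⁰)
C = nⁿ is O(nⁿ)

Therefore, the order from slowest to fastest is: D < A < B < E < C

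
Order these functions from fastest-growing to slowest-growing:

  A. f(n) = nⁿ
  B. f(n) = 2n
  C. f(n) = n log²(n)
A > C > B

Comparing growth rates:
A = nⁿ is O(nⁿ)
C = n log²(n) is O(n log² n)
B = 2n is O(n)

Therefore, the order from fastest to slowest is: A > C > B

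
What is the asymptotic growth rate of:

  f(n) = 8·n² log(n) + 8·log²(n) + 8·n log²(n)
Θ(n² log n)

Order the terms by growth rate: 8·log²(n) ≺ 8·n log²(n) ≺ 8·n² log(n).
The fastest-growing term 8·n² log(n) dominates as n → ∞; dropping its constant factor gives Θ(n² log n).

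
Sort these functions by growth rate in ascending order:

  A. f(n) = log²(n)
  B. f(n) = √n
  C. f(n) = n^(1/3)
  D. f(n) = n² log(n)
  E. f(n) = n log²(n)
A < C < B < E < D

Comparing growth rates:
A = log²(n) is O(log² n)
C = n^(1/3) is O(n^(1/3))
B = √n is O(√n)
E = n log²(n) is O(n log² n)
D = n² log(n) is O(n² log n)

Therefore, the order from slowest to fastest is: A < C < B < E < D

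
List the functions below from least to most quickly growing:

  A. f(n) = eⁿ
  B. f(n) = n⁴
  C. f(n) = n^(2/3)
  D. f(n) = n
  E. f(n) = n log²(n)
C < D < E < B < A

Comparing growth rates:
C = n^(2/3) is O(n^(2/3))
D = n is O(n)
E = n log²(n) is O(n log² n)
B = n⁴ is O(n⁴)
A = eⁿ is O(eⁿ)

Therefore, the order from slowest to fastest is: C < D < E < B < A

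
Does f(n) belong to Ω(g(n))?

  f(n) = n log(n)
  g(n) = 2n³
False

f(n) = n log(n) is O(n log n), and g(n) = 2n³ is O(n³).
Since O(n log n) grows slower than O(n³), f(n) = Ω(g(n)) is false.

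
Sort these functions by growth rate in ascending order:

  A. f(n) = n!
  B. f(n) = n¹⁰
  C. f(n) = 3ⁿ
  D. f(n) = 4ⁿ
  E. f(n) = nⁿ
B < C < D < A < E

Comparing growth rates:
B = n¹⁰ is O(n¹⁰)
C = 3ⁿ is O(3ⁿ)
D = 4ⁿ is O(4ⁿ)
A = n! is O(n!)
E = nⁿ is O(nⁿ)

Therefore, the order from slowest to fastest is: B < C < D < A < E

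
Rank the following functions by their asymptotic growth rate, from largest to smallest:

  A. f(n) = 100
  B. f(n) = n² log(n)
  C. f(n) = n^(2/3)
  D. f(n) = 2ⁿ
D > B > C > A

Comparing growth rates:
D = 2ⁿ is O(2ⁿ)
B = n² log(n) is O(n² log n)
C = n^(2/3) is O(n^(2/3))
A = 100 is O(1)

Therefore, the order from fastest to slowest is: D > B > C > A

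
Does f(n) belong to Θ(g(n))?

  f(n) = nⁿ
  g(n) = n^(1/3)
False

f(n) = nⁿ is O(nⁿ), and g(n) = n^(1/3) is O(n^(1/3)).
Since they have different growth rates, f(n) = Θ(g(n)) is false.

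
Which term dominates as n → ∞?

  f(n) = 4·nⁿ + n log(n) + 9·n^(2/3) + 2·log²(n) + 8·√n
4·nⁿ

Looking at each term:
  - 4·nⁿ is O(nⁿ)
  - n log(n) is O(n log n)
  - 9·n^(2/3) is O(n^(2/3))
  - 2·log²(n) is O(log² n)
  - 8·√n is O(√n)

The term 4·nⁿ (O(nⁿ)) grows fastest and dominates all others.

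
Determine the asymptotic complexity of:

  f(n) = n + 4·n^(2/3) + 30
O(n)

The dominant term in n + 4·n^(2/3) + 30 is n, which is Θ(n).
Lower-order terms (4·n^(2/3), 30) are asymptotically negligible.
Constants are absorbed, so the tightest bound is O(n).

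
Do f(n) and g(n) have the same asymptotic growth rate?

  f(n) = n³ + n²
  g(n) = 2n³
True

f(n) = n³ + n² and g(n) = 2n³ are both O(n³).
Since they have the same asymptotic growth rate, f(n) = Θ(g(n)) is true.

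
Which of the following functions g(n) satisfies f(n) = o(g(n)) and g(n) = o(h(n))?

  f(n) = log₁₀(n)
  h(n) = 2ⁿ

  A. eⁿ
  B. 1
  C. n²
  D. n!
C

We need g(n) with log₁₀(n) = o(g(n)) and g(n) = o(2ⁿ), i.e. O(log n) ≺ g ≺ O(2ⁿ).
Check each option:
  A. eⁿ — O(eⁿ) does not grow strictly slower than h(n)
  B. 1 — O(1) does not grow strictly faster than f(n)
  C. n² — O(n²) is strictly between O(log n) and O(2ⁿ) ✓
  D. n! — O(n!) does not grow strictly slower than h(n)

Only option C (n²) lies strictly between.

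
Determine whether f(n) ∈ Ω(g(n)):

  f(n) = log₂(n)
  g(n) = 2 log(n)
True

f(n) = log₂(n) and g(n) = 2 log(n) are both O(log n).
Big-Ω permits equal growth rates (f ≥ c·g for some c > 0), so f(n) = Ω(g(n)) is true.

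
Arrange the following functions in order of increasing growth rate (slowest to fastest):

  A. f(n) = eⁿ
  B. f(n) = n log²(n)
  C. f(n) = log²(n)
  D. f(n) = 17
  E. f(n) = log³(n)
D < C < E < B < A

Comparing growth rates:
D = 17 is O(1)
C = log²(n) is O(log² n)
E = log³(n) is O(log³ n)
B = n log²(n) is O(n log² n)
A = eⁿ is O(eⁿ)

Therefore, the order from slowest to fastest is: D < C < E < B < A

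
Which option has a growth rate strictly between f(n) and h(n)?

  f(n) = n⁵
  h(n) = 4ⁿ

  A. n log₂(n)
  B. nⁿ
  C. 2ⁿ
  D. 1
C

We need g(n) with n⁵ = o(g(n)) and g(n) = o(4ⁿ), i.e. O(n⁵) ≺ g ≺ O(4ⁿ).
Check each option:
  A. n log₂(n) — O(n log n) does not grow strictly faster than f(n)
  B. nⁿ — O(nⁿ) does not grow strictly slower than h(n)
  C. 2ⁿ — O(2ⁿ) is strictly between O(n⁵) and O(4ⁿ) ✓
  D. 1 — O(1) does not grow strictly faster than f(n)

Only option C (2ⁿ) lies strictly between.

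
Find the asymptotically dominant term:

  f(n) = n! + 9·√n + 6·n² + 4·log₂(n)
n!

Looking at each term:
  - n! is O(n!)
  - 9·√n is O(√n)
  - 6·n² is O(n²)
  - 4·log₂(n) is O(log n)

The term n! (O(n!)) grows fastest and dominates all others.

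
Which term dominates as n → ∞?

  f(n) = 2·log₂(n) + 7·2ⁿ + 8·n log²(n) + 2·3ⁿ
2·3ⁿ

Looking at each term:
  - 2·log₂(n) is O(log n)
  - 7·2ⁿ is O(2ⁿ)
  - 8·n log²(n) is O(n log² n)
  - 2·3ⁿ is O(3ⁿ)

The term 2·3ⁿ (O(3ⁿ)) grows fastest and dominates all others.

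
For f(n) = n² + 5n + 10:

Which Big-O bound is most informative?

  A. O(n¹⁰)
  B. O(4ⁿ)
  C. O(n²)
C

f(n) = n² + 5n + 10 is O(n²).
All listed options are valid Big-O bounds (upper bounds),
but O(n²) is the tightest (smallest valid bound).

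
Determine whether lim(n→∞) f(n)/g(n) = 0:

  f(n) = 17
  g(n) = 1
False

f(n) = 17 is O(1), and g(n) = 1 is O(1).
Since they have the same growth rate, f(n) = o(g(n)) is false.
(f = o(g) requires f to grow strictly slower, not equal.)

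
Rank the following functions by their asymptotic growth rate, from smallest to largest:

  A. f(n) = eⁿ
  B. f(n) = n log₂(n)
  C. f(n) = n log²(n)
B < C < A

Comparing growth rates:
B = n log₂(n) is O(n log n)
C = n log²(n) is O(n log² n)
A = eⁿ is O(eⁿ)

Therefore, the order from slowest to fastest is: B < C < A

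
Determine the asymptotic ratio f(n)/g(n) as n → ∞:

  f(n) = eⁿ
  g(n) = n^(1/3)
∞

Since eⁿ (O(eⁿ)) grows faster than n^(1/3) (O(n^(1/3))),
the ratio f(n)/g(n) → ∞ as n → ∞.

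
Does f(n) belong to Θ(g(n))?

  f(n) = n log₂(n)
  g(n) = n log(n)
True

f(n) = n log₂(n) and g(n) = n log(n) are both O(n log n).
Since they have the same asymptotic growth rate, f(n) = Θ(g(n)) is true.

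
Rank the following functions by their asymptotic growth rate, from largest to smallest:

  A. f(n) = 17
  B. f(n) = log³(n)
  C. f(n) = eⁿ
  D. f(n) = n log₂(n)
C > D > B > A

Comparing growth rates:
C = eⁿ is O(eⁿ)
D = n log₂(n) is O(n log n)
B = log³(n) is O(log³ n)
A = 17 is O(1)

Therefore, the order from fastest to slowest is: C > D > B > A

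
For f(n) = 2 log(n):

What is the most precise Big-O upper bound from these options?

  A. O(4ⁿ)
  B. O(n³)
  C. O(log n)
C

f(n) = 2 log(n) is O(log n).
All listed options are valid Big-O bounds (upper bounds),
but O(log n) is the tightest (smallest valid bound).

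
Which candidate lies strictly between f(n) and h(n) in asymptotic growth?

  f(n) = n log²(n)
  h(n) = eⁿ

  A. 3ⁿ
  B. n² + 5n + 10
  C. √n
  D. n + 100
B

We need g(n) with n log²(n) = o(g(n)) and g(n) = o(eⁿ), i.e. O(n log² n) ≺ g ≺ O(eⁿ).
Check each option:
  A. 3ⁿ — O(3ⁿ) does not grow strictly slower than h(n)
  B. n² + 5n + 10 — O(n²) is strictly between O(n log² n) and O(eⁿ) ✓
  C. √n — O(√n) does not grow strictly faster than f(n)
  D. n + 100 — O(n) does not grow strictly faster than f(n)

Only option B (n² + 5n + 10) lies strictly between.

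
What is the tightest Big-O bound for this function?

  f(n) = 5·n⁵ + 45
O(n⁵)

The dominant term in 5·n⁵ + 45 is 5·n⁵, which is Θ(n⁵).
Lower-order terms (45) are asymptotically negligible.
Constants are absorbed, so the tightest bound is O(n⁵).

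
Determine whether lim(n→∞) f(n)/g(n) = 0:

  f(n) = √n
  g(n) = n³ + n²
True

f(n) = √n is O(√n), and g(n) = n³ + n² is O(n³).
Since O(√n) grows strictly slower than O(n³), f(n) = o(g(n)) is true.
This means lim(n→∞) f(n)/g(n) = 0.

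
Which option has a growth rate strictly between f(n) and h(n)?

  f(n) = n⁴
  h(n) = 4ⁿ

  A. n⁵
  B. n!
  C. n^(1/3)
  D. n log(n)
A

We need g(n) with n⁴ = o(g(n)) and g(n) = o(4ⁿ), i.e. O(n⁴) ≺ g ≺ O(4ⁿ).
Check each option:
  A. n⁵ — O(n⁵) is strictly between O(n⁴) and O(4ⁿ) ✓
  B. n! — O(n!) does not grow strictly slower than h(n)
  C. n^(1/3) — O(n^(1/3)) does not grow strictly faster than f(n)
  D. n log(n) — O(n log n) does not grow strictly faster than f(n)

Only option A (n⁵) lies strictly between.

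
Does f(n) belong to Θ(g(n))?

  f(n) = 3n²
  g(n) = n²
True

f(n) = 3n² and g(n) = n² are both O(n²).
Since they have the same asymptotic growth rate, f(n) = Θ(g(n)) is true.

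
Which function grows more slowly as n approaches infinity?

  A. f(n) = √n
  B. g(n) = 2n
A

f(n) = √n is O(√n), while g(n) = 2n is O(n).
Since O(√n) grows slower than O(n), f(n) is dominated.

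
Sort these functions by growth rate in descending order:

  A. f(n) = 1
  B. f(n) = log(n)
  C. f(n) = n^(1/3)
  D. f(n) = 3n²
D > C > B > A

Comparing growth rates:
D = 3n² is O(n²)
C = n^(1/3) is O(n^(1/3))
B = log(n) is O(log n)
A = 1 is O(1)

Therefore, the order from fastest to slowest is: D > C > B > A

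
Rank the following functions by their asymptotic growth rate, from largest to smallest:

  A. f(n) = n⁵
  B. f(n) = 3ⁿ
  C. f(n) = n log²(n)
B > A > C

Comparing growth rates:
B = 3ⁿ is O(3ⁿ)
A = n⁵ is O(n⁵)
C = n log²(n) is O(n log² n)

Therefore, the order from fastest to slowest is: B > A > C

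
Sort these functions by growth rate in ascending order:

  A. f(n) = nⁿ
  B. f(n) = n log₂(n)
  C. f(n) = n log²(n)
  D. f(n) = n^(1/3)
D < B < C < A

Comparing growth rates:
D = n^(1/3) is O(n^(1/3))
B = n log₂(n) is O(n log n)
C = n log²(n) is O(n log² n)
A = nⁿ is O(nⁿ)

Therefore, the order from slowest to fastest is: D < B < C < A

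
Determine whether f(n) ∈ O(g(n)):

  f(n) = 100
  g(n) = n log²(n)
True

f(n) = 100 is O(1), and g(n) = n log²(n) is O(n log² n).
Since O(1) ⊆ O(n log² n) (f grows no faster than g), f(n) = O(g(n)) is true.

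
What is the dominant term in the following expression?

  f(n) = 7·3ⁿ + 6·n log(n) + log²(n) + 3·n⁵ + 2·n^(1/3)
7·3ⁿ

Looking at each term:
  - 7·3ⁿ is O(3ⁿ)
  - 6·n log(n) is O(n log n)
  - log²(n) is O(log² n)
  - 3·n⁵ is O(n⁵)
  - 2·n^(1/3) is O(n^(1/3))

The term 7·3ⁿ (O(3ⁿ)) grows fastest and dominates all others.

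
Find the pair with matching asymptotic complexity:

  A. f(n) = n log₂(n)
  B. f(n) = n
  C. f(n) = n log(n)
A and C

Examining each function:
  A. n log₂(n) is O(n log n)
  B. n is O(n)
  C. n log(n) is O(n log n)

Functions A and C both have the same complexity class.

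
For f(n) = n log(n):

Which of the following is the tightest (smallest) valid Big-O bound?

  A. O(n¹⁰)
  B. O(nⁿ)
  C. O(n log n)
C

f(n) = n log(n) is O(n log n).
All listed options are valid Big-O bounds (upper bounds),
but O(n log n) is the tightest (smallest valid bound).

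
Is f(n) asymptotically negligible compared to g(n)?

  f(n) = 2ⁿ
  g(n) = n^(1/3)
False

f(n) = 2ⁿ is O(2ⁿ), and g(n) = n^(1/3) is O(n^(1/3)).
Since O(2ⁿ) grows faster than or equal to O(n^(1/3)), f(n) = o(g(n)) is false.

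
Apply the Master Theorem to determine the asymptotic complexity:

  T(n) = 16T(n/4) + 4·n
Θ(n²)

Master Theorem: a = 16, b = 4, f(n) = 4·n.
Compute the critical exponent d = log₄(16) = 2.
Compare f(n) = Θ(n) against n^d:
  k = 1 < d = 2, so f(n) = O(n^(d-ε)) — Case 1.
  The recursion cost dominates: T(n) = Θ(n^d) = Θ(n²).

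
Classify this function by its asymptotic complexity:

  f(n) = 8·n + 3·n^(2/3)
O(n)

The dominant term in 8·n + 3·n^(2/3) is 8·n, which is Θ(n).
Lower-order terms (3·n^(2/3)) are asymptotically negligible.
Constants are absorbed, so the tightest bound is O(n).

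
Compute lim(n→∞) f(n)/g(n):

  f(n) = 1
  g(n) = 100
1/100

Since 1 and 100 have the same growth rate (O(1)),
the ratio converges to a constant: 1/100.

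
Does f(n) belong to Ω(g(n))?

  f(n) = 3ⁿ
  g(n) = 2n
True

f(n) = 3ⁿ is O(3ⁿ), and g(n) = 2n is O(n).
Since O(3ⁿ) grows at least as fast as O(n), f(n) = Ω(g(n)) is true.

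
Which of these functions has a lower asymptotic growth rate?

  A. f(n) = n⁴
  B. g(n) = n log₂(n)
B

f(n) = n⁴ is O(n⁴), while g(n) = n log₂(n) is O(n log n).
Since O(n log n) grows slower than O(n⁴), g(n) is dominated.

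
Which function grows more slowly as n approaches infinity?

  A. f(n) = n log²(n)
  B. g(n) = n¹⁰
A

f(n) = n log²(n) is O(n log² n), while g(n) = n¹⁰ is O(n¹⁰).
Since O(n log² n) grows slower than O(n¹⁰), f(n) is dominated.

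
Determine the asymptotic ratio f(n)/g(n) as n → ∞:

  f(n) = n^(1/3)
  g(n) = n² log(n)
0

Since n^(1/3) (O(n^(1/3))) grows slower than n² log(n) (O(n² log n)),
the ratio f(n)/g(n) → 0 as n → ∞.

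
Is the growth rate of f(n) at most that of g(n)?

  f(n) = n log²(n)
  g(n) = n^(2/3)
False

f(n) = n log²(n) is O(n log² n), and g(n) = n^(2/3) is O(n^(2/3)).
Since O(n log² n) grows faster than O(n^(2/3)), f(n) = O(g(n)) is false.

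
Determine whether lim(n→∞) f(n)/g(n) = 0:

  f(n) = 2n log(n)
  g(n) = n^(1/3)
False

f(n) = 2n log(n) is O(n log n), and g(n) = n^(1/3) is O(n^(1/3)).
Since O(n log n) grows faster than or equal to O(n^(1/3)), f(n) = o(g(n)) is false.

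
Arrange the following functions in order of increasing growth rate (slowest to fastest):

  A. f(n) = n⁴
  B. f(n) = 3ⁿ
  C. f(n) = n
C < A < B

Comparing growth rates:
C = n is O(n)
A = n⁴ is O(n⁴)
B = 3ⁿ is O(3ⁿ)

Therefore, the order from slowest to fastest is: C < A < B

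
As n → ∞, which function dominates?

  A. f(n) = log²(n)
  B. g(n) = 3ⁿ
B

f(n) = log²(n) is O(log² n), while g(n) = 3ⁿ is O(3ⁿ).
Since O(3ⁿ) grows faster than O(log² n), g(n) dominates.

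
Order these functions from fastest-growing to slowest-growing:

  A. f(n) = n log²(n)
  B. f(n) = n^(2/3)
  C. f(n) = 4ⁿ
C > A > B

Comparing growth rates:
C = 4ⁿ is O(4ⁿ)
A = n log²(n) is O(n log² n)
B = n^(2/3) is O(n^(2/3))

Therefore, the order from fastest to slowest is: C > A > B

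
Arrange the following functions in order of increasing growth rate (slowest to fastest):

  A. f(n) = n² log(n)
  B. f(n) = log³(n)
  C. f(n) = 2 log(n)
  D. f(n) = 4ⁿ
C < B < A < D

Comparing growth rates:
C = 2 log(n) is O(log n)
B = log³(n) is O(log³ n)
A = n² log(n) is O(n² log n)
D = 4ⁿ is O(4ⁿ)

Therefore, the order from slowest to fastest is: C < B < A < D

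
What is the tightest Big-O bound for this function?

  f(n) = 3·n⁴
O(n⁴)

The dominant term in 3·n⁴ is 3·n⁴, which is Θ(n⁴).
Constants are absorbed, so the tightest bound is O(n⁴).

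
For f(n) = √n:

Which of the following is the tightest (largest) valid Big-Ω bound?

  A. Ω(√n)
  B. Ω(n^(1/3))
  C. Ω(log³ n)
A

f(n) = √n is Ω(√n).
All listed options are valid Big-Ω bounds (lower bounds),
but Ω(√n) is the tightest (largest valid bound).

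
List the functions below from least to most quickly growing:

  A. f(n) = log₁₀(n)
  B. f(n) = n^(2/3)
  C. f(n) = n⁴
A < B < C

Comparing growth rates:
A = log₁₀(n) is O(log n)
B = n^(2/3) is O(n^(2/3))
C = n⁴ is O(n⁴)

Therefore, the order from slowest to fastest is: A < B < C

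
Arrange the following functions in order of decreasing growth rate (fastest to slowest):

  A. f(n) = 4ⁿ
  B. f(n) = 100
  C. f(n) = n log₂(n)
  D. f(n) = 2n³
A > D > C > B

Comparing growth rates:
A = 4ⁿ is O(4ⁿ)
D = 2n³ is O(n³)
C = n log₂(n) is O(n log n)
B = 100 is O(1)

Therefore, the order from fastest to slowest is: A > D > C > B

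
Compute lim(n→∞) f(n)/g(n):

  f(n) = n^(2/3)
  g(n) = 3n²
0

Since n^(2/3) (O(n^(2/3))) grows slower than 3n² (O(n²)),
the ratio f(n)/g(n) → 0 as n → ∞.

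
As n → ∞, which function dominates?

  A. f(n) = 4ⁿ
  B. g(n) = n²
A

f(n) = 4ⁿ is O(4ⁿ), while g(n) = n² is O(n²).
Since O(4ⁿ) grows faster than O(n²), f(n) dominates.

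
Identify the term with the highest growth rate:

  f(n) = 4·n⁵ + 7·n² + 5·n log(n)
4·n⁵

Looking at each term:
  - 4·n⁵ is O(n⁵)
  - 7·n² is O(n²)
  - 5·n log(n) is O(n log n)

The term 4·n⁵ (O(n⁵)) grows fastest and dominates all others.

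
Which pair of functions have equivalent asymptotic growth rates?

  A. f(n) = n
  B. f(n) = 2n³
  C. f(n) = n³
B and C

Examining each function:
  A. n is O(n)
  B. 2n³ is O(n³)
  C. n³ is O(n³)

Functions B and C both have the same complexity class.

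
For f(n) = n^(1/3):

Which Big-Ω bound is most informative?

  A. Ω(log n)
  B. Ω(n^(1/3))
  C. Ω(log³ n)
B

f(n) = n^(1/3) is Ω(n^(1/3)).
All listed options are valid Big-Ω bounds (lower bounds),
but Ω(n^(1/3)) is the tightest (largest valid bound).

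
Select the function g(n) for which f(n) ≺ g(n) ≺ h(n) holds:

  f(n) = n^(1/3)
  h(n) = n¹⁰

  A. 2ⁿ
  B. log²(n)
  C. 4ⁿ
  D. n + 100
D

We need g(n) with n^(1/3) = o(g(n)) and g(n) = o(n¹⁰), i.e. O(n^(1/3)) ≺ g ≺ O(n¹⁰).
Check each option:
  A. 2ⁿ — O(2ⁿ) does not grow strictly slower than h(n)
  B. log²(n) — O(log² n) does not grow strictly faster than f(n)
  C. 4ⁿ — O(4ⁿ) does not grow strictly slower than h(n)
  D. n + 100 — O(n) is strictly between O(n^(1/3)) and O(n¹⁰) ✓

Only option D (n + 100) lies strictly between.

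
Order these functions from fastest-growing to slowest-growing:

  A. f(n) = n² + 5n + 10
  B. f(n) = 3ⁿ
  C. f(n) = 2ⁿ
B > C > A

Comparing growth rates:
B = 3ⁿ is O(3ⁿ)
C = 2ⁿ is O(2ⁿ)
A = n² + 5n + 10 is O(n²)

Therefore, the order from fastest to slowest is: B > C > A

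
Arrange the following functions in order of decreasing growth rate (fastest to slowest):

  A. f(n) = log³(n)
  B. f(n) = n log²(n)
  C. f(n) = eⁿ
C > B > A

Comparing growth rates:
C = eⁿ is O(eⁿ)
B = n log²(n) is O(n log² n)
A = log³(n) is O(log³ n)

Therefore, the order from fastest to slowest is: C > B > A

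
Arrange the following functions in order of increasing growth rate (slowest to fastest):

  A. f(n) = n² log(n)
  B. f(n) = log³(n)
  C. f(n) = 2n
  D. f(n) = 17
D < B < C < A

Comparing growth rates:
D = 17 is O(1)
B = log³(n) is O(log³ n)
C = 2n is O(n)
A = n² log(n) is O(n² log n)

Therefore, the order from slowest to fastest is: D < B < C < A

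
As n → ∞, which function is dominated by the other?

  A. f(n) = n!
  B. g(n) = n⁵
B

f(n) = n! is O(n!), while g(n) = n⁵ is O(n⁵).
Since O(n⁵) grows slower than O(n!), g(n) is dominated.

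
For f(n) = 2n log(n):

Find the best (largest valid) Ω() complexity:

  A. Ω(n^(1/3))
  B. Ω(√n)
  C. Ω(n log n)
C

f(n) = 2n log(n) is Ω(n log n).
All listed options are valid Big-Ω bounds (lower bounds),
but Ω(n log n) is the tightest (largest valid bound).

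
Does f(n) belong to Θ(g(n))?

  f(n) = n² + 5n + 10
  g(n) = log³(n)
False

f(n) = n² + 5n + 10 is O(n²), and g(n) = log³(n) is O(log³ n).
Since they have different growth rates, f(n) = Θ(g(n)) is false.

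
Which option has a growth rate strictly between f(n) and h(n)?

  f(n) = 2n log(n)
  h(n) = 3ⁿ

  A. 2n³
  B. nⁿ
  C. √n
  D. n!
A

We need g(n) with 2n log(n) = o(g(n)) and g(n) = o(3ⁿ), i.e. O(n log n) ≺ g ≺ O(3ⁿ).
Check each option:
  A. 2n³ — O(n³) is strictly between O(n log n) and O(3ⁿ) ✓
  B. nⁿ — O(nⁿ) does not grow strictly slower than h(n)
  C. √n — O(√n) does not grow strictly faster than f(n)
  D. n! — O(n!) does not grow strictly slower than h(n)

Only option A (2n³) lies strictly between.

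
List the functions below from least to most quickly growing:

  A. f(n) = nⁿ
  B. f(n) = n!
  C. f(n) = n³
C < B < A

Comparing growth rates:
C = n³ is O(n³)
B = n! is O(n!)
A = nⁿ is O(nⁿ)

Therefore, the order from slowest to fastest is: C < B < A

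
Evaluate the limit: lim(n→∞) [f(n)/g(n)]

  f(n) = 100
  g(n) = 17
100/17

Since 100 and 17 have the same growth rate (O(1)),
the ratio converges to a constant: 100/17.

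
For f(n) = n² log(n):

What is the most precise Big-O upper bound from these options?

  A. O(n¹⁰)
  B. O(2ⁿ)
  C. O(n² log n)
C

f(n) = n² log(n) is O(n² log n).
All listed options are valid Big-O bounds (upper bounds),
but O(n² log n) is the tightest (smallest valid bound).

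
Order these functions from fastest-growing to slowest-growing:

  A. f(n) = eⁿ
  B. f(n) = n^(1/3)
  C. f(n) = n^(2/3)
A > C > B

Comparing growth rates:
A = eⁿ is O(eⁿ)
C = n^(2/3) is O(n^(2/3))
B = n^(1/3) is O(n^(1/3))

Therefore, the order from fastest to slowest is: A > C > B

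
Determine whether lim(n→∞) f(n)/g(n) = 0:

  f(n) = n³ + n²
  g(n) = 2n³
False

f(n) = n³ + n² is O(n³), and g(n) = 2n³ is O(n³).
Since they have the same growth rate, f(n) = o(g(n)) is false.
(f = o(g) requires f to grow strictly slower, not equal.)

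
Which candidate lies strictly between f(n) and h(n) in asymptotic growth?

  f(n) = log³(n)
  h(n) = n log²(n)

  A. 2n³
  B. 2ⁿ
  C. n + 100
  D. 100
C

We need g(n) with log³(n) = o(g(n)) and g(n) = o(n log²(n)), i.e. O(log³ n) ≺ g ≺ O(n log² n).
Check each option:
  A. 2n³ — O(n³) does not grow strictly slower than h(n)
  B. 2ⁿ — O(2ⁿ) does not grow strictly slower than h(n)
  C. n + 100 — O(n) is strictly between O(log³ n) and O(n log² n) ✓
  D. 100 — O(1) does not grow strictly faster than f(n)

Only option C (n + 100) lies strictly between.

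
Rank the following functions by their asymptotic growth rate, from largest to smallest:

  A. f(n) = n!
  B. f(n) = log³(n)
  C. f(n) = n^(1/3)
A > C > B

Comparing growth rates:
A = n! is O(n!)
C = n^(1/3) is O(n^(1/3))
B = log³(n) is O(log³ n)

Therefore, the order from fastest to slowest is: A > C > B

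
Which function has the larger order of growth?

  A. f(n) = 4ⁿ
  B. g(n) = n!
B

f(n) = 4ⁿ is O(4ⁿ), while g(n) = n! is O(n!).
Since O(n!) grows faster than O(4ⁿ), g(n) dominates.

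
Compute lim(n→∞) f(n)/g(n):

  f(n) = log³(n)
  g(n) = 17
∞

Since log³(n) (O(log³ n)) grows faster than 17 (O(1)),
the ratio f(n)/g(n) → ∞ as n → ∞.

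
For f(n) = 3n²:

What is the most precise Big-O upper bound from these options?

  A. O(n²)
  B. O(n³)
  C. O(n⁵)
A

f(n) = 3n² is O(n²).
All listed options are valid Big-O bounds (upper bounds),
but O(n²) is the tightest (smallest valid bound).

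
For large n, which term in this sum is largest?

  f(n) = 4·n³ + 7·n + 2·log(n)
4·n³

Looking at each term:
  - 4·n³ is O(n³)
  - 7·n is O(n)
  - 2·log(n) is O(log n)

The term 4·n³ (O(n³)) grows fastest and dominates all others.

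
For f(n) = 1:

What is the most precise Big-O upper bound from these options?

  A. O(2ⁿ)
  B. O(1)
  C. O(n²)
B

f(n) = 1 is O(1).
All listed options are valid Big-O bounds (upper bounds),
but O(1) is the tightest (smallest valid bound).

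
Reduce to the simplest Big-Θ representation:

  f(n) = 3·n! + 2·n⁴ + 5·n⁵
Θ(n!)

Order the terms by growth rate: 2·n⁴ ≺ 5·n⁵ ≺ 3·n!.
The fastest-growing term 3·n! dominates as n → ∞; dropping its constant factor gives Θ(n!).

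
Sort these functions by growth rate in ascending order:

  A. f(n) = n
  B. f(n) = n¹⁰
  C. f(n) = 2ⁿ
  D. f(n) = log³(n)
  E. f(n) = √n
D < E < A < B < C

Comparing growth rates:
D = log³(n) is O(log³ n)
E = √n is O(√n)
A = n is O(n)
B = n¹⁰ is O(n¹⁰)
C = 2ⁿ is O(2ⁿ)

Therefore, the order from slowest to fastest is: D < E < A < B < C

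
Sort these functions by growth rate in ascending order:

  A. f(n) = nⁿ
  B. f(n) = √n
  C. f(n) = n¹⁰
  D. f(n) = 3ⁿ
B < C < D < A

Comparing growth rates:
B = √n is O(√n)
C = n¹⁰ is O(n¹⁰)
D = 3ⁿ is O(3ⁿ)
A = nⁿ is O(nⁿ)

Therefore, the order from slowest to fastest is: B < C < D < A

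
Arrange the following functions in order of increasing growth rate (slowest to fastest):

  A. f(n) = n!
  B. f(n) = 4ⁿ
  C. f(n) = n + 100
C < B < A

Comparing growth rates:
C = n + 100 is O(n)
B = 4ⁿ is O(4ⁿ)
A = n! is O(n!)

Therefore, the order from slowest to fastest is: C < B < A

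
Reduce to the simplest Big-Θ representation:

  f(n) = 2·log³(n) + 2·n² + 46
Θ(n²)

Order the terms by growth rate: 46 ≺ 2·log³(n) ≺ 2·n².
The fastest-growing term 2·n² dominates as n → ∞; dropping its constant factor gives Θ(n²).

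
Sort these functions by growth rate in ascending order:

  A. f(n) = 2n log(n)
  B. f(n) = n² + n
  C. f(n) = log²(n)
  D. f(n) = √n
C < D < A < B

Comparing growth rates:
C = log²(n) is O(log² n)
D = √n is O(√n)
A = 2n log(n) is O(n log n)
B = n² + n is O(n²)

Therefore, the order from slowest to fastest is: C < D < A < B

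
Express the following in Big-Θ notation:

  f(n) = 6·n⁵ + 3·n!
Θ(n!)

Order the terms by growth rate: 6·n⁵ ≺ 3·n!.
The fastest-growing term 3·n! dominates as n → ∞; dropping its constant factor gives Θ(n!).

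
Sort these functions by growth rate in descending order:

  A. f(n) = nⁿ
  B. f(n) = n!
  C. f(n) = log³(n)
A > B > C

Comparing growth rates:
A = nⁿ is O(nⁿ)
B = n! is O(n!)
C = log³(n) is O(log³ n)

Therefore, the order from fastest to slowest is: A > B > C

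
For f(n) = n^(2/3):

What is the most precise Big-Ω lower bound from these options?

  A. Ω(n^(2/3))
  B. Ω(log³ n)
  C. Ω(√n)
A

f(n) = n^(2/3) is Ω(n^(2/3)).
All listed options are valid Big-Ω bounds (lower bounds),
but Ω(n^(2/3)) is the tightest (largest valid bound).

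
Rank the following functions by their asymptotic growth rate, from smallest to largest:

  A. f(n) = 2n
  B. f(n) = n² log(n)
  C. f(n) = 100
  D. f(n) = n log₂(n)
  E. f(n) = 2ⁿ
C < A < D < B < E

Comparing growth rates:
C = 100 is O(1)
A = 2n is O(n)
D = n log₂(n) is O(n log n)
B = n² log(n) is O(n² log n)
E = 2ⁿ is O(2ⁿ)

Therefore, the order from slowest to fastest is: C < A < D < B < E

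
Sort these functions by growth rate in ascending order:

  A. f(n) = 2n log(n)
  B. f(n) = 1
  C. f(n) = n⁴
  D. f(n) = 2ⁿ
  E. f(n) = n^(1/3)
B < E < A < C < D

Comparing growth rates:
B = 1 is O(1)
E = n^(1/3) is O(n^(1/3))
A = 2n log(n) is O(n log n)
C = n⁴ is O(n⁴)
D = 2ⁿ is O(2ⁿ)

Therefore, the order from slowest to fastest is: B < E < A < C < D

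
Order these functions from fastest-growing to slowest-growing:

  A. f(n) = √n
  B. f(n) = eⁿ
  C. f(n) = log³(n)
B > A > C

Comparing growth rates:
B = eⁿ is O(eⁿ)
A = √n is O(√n)
C = log³(n) is O(log³ n)

Therefore, the order from fastest to slowest is: B > A > C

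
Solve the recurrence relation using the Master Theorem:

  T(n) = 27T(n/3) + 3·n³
Θ(n³ log n)

Master Theorem: a = 27, b = 3, f(n) = 3·n³.
Compute the critical exponent d = log₃(27) = 3.
Compare f(n) = Θ(n³) against n^d:
  k = 3 = d, so f(n) = Θ(n^d) — Case 2.
  Work is balanced across levels: T(n) = Θ(n^d log n) = Θ(n³ log n).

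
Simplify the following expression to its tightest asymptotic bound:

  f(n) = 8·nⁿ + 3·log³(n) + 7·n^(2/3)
Θ(nⁿ)

Order the terms by growth rate: 3·log³(n) ≺ 7·n^(2/3) ≺ 8·nⁿ.
The fastest-growing term 8·nⁿ dominates as n → ∞; dropping its constant factor gives Θ(nⁿ).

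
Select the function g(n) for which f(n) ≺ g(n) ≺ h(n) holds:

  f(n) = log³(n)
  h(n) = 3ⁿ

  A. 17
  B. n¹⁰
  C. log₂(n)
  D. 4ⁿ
B

We need g(n) with log³(n) = o(g(n)) and g(n) = o(3ⁿ), i.e. O(log³ n) ≺ g ≺ O(3ⁿ).
Check each option:
  A. 17 — O(1) does not grow strictly faster than f(n)
  B. n¹⁰ — O(n¹⁰) is strictly between O(log³ n) and O(3ⁿ) ✓
  C. log₂(n) — O(log n) does not grow strictly faster than f(n)
  D. 4ⁿ — O(4ⁿ) does not grow strictly slower than h(n)

Only option B (n¹⁰) lies strictly between.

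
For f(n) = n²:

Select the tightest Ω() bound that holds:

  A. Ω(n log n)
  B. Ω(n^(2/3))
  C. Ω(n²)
C

f(n) = n² is Ω(n²).
All listed options are valid Big-Ω bounds (lower bounds),
but Ω(n²) is the tightest (largest valid bound).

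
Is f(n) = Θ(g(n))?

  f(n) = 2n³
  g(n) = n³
True

f(n) = 2n³ and g(n) = n³ are both O(n³).
Since they have the same asymptotic growth rate, f(n) = Θ(g(n)) is true.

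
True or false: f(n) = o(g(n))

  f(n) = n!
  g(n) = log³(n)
False

f(n) = n! is O(n!), and g(n) = log³(n) is O(log³ n).
Since O(n!) grows faster than or equal to O(log³ n), f(n) = o(g(n)) is false.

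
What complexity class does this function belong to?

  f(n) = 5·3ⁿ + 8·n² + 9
O(3ⁿ)

The dominant term in 5·3ⁿ + 8·n² + 9 is 5·3ⁿ, which is Θ(3ⁿ).
Lower-order terms (8·n², 9) are asymptotically negligible.
Constants are absorbed, so the tightest bound is O(3ⁿ).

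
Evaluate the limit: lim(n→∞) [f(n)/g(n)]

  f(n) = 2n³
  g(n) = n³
2

Since 2n³ and n³ have the same growth rate (O(n³)),
the ratio converges to a constant: 2.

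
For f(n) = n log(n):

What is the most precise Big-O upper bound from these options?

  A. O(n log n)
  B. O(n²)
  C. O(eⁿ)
A

f(n) = n log(n) is O(n log n).
All listed options are valid Big-O bounds (upper bounds),
but O(n log n) is the tightest (smallest valid bound).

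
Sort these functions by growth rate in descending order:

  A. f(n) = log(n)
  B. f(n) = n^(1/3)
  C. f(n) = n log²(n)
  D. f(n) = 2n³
D > C > B > A

Comparing growth rates:
D = 2n³ is O(n³)
C = n log²(n) is O(n log² n)
B = n^(1/3) is O(n^(1/3))
A = log(n) is O(log n)

Therefore, the order from fastest to slowest is: D > C > B > A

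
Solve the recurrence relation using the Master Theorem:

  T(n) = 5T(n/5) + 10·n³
Θ(n³)

Master Theorem: a = 5, b = 5, f(n) = 10·n³.
Compute the critical exponent d = log₅(5) = 1.
Compare f(n) = Θ(n³) against n^d:
  k = 3 > d = 1, so f(n) = Ω(n^(d+ε)) — Case 3.
  Regularity: a·(n/b)^3/n^3 = a/b^3 = 5/125 < 1 ✓.
  The top-level work dominates: T(n) = Θ(f(n)) = Θ(n³).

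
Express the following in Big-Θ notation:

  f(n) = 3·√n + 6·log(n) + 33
Θ(√n)

Order the terms by growth rate: 33 ≺ 6·log(n) ≺ 3·√n.
The fastest-growing term 3·√n dominates as n → ∞; dropping its constant factor gives Θ(√n).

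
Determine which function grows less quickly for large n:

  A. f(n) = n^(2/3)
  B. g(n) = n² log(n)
A

f(n) = n^(2/3) is O(n^(2/3)), while g(n) = n² log(n) is O(n² log n).
Since O(n^(2/3)) grows slower than O(n² log n), f(n) is dominated.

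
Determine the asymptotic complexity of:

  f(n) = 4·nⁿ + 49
O(nⁿ)

The dominant term in 4·nⁿ + 49 is 4·nⁿ, which is Θ(nⁿ).
Lower-order terms (49) are asymptotically negligible.
Constants are absorbed, so the tightest bound is O(nⁿ).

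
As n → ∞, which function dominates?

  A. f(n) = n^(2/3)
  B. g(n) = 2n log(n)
B

f(n) = n^(2/3) is O(n^(2/3)), while g(n) = 2n log(n) is O(n log n).
Since O(n log n) grows faster than O(n^(2/3)), g(n) dominates.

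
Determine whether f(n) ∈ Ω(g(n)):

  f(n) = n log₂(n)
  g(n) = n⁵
False

f(n) = n log₂(n) is O(n log n), and g(n) = n⁵ is O(n⁵).
Since O(n log n) grows slower than O(n⁵), f(n) = Ω(g(n)) is false.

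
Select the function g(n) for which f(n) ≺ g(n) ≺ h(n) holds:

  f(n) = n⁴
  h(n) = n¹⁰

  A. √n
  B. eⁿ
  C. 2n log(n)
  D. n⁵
D

We need g(n) with n⁴ = o(g(n)) and g(n) = o(n¹⁰), i.e. O(n⁴) ≺ g ≺ O(n¹⁰).
Check each option:
  A. √n — O(√n) does not grow strictly faster than f(n)
  B. eⁿ — O(eⁿ) does not grow strictly slower than h(n)
  C. 2n log(n) — O(n log n) does not grow strictly faster than f(n)
  D. n⁵ — O(n⁵) is strictly between O(n⁴) and O(n¹⁰) ✓

Only option D (n⁵) lies strictly between.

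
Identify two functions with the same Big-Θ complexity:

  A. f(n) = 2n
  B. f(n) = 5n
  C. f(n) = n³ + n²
A and B

Examining each function:
  A. 2n is O(n)
  B. 5n is O(n)
  C. n³ + n² is O(n³)

Functions A and B both have the same complexity class.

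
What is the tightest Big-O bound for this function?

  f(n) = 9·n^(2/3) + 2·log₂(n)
O(n^(2/3))

The dominant term in 9·n^(2/3) + 2·log₂(n) is 9·n^(2/3), which is Θ(n^(2/3)).
Lower-order terms (2·log₂(n)) are asymptotically negligible.
Constants are absorbed, so the tightest bound is O(n^(2/3)).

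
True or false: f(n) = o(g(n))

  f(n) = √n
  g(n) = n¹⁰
True

f(n) = √n is O(√n), and g(n) = n¹⁰ is O(n¹⁰).
Since O(√n) grows strictly slower than O(n¹⁰), f(n) = o(g(n)) is true.
This means lim(n→∞) f(n)/g(n) = 0.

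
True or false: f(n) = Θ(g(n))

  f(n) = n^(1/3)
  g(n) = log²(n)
False

f(n) = n^(1/3) is O(n^(1/3)), and g(n) = log²(n) is O(log² n).
Since they have different growth rates, f(n) = Θ(g(n)) is false.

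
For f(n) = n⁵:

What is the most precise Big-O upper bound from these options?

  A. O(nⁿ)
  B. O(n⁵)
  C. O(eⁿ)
B

f(n) = n⁵ is O(n⁵).
All listed options are valid Big-O bounds (upper bounds),
but O(n⁵) is the tightest (smallest valid bound).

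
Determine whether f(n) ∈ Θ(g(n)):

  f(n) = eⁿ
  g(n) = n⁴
False

f(n) = eⁿ is O(eⁿ), and g(n) = n⁴ is O(n⁴).
Since they have different growth rates, f(n) = Θ(g(n)) is false.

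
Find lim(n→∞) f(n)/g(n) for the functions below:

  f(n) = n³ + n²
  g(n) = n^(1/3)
∞

Since n³ + n² (O(n³)) grows faster than n^(1/3) (O(n^(1/3))),
the ratio f(n)/g(n) → ∞ as n → ∞.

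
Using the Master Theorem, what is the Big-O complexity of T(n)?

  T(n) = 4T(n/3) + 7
Θ(n^log₃(4))

Master Theorem: a = 4, b = 3, f(n) = 7.
Compute the critical exponent d = log₃(4) = 1.262.
Compare f(n) = Θ(1) against n^d:
  k = 0 < d = 1.262, so f(n) = O(n^(d-ε)) — Case 1.
  The recursion cost dominates: T(n) = Θ(n^d) = Θ(n^log₃(4)).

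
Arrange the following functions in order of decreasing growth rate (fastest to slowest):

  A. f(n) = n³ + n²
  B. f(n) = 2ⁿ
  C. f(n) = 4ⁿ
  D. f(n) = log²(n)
C > B > A > D

Comparing growth rates:
C = 4ⁿ is O(4ⁿ)
B = 2ⁿ is O(2ⁿ)
A = n³ + n² is O(n³)
D = log²(n) is O(log² n)

Therefore, the order from fastest to slowest is: C > B > A > D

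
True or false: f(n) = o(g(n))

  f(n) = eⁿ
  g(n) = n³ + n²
False

f(n) = eⁿ is O(eⁿ), and g(n) = n³ + n² is O(n³).
Since O(eⁿ) grows faster than or equal to O(n³), f(n) = o(g(n)) is false.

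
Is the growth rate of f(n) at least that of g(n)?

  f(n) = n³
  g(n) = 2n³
True

f(n) = n³ and g(n) = 2n³ are both O(n³).
Big-Ω permits equal growth rates (f ≥ c·g for some c > 0), so f(n) = Ω(g(n)) is true.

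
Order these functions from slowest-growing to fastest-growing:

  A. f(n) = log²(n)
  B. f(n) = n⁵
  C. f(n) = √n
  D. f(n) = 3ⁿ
A < C < B < D

Comparing growth rates:
A = log²(n) is O(log² n)
C = √n is O(√n)
B = n⁵ is O(n⁵)
D = 3ⁿ is O(3ⁿ)

Therefore, the order from slowest to fastest is: A < C < B < D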